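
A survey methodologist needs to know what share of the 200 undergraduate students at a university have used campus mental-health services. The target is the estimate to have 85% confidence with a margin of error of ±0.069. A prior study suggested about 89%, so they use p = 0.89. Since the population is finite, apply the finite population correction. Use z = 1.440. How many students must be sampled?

36

Unadjusted: n₀ = 1.440² × 0.89 × 0.11 / 0.069² ≈ 42.64, so n₀ = 43.
Finite population correction with N = 200: n = n₀ / (1 + (n₀−1)/N) = 43 / (1 + 42/200) = 43 / 1.2100 ≈ 35.54.
Rounding up, n = 36.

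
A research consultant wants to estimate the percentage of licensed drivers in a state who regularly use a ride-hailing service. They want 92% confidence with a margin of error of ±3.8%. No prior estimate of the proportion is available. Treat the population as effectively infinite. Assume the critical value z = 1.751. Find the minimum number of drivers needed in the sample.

With no prior estimate, use p = 0.5, giving p(1−p) = 0.25.
n = z²·p(1−p)/E² = 1.751² × 0.2500 / 0.038² = 3.0660 × 0.2500 / 0.001444 ≈ 530.82.
Rounding up gives n = 531.

531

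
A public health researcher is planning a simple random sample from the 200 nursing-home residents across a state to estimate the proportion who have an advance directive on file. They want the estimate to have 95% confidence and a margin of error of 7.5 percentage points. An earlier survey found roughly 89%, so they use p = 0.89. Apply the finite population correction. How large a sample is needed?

51

For 95% confidence, z = 1.96.
Unadjusted: n₀ = 1.96² × 0.89 × 0.11 / 0.075² ≈ 66.86, so n₀ = 67.
Finite population correction with N = 200: n = n₀ / (1 + (n₀−1)/N) = 67 / (1 + 66/200) = 67 / 1.3300 ≈ 50.38.
Rounding up, n = 51.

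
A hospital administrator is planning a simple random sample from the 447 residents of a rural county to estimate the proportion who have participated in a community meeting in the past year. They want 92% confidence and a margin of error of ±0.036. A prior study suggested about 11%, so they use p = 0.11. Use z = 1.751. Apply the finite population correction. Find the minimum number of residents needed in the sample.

Unadjusted: n₀ = 1.751² × 0.11 × 0.89 / 0.036² ≈ 231.61, so n₀ = 232.
Finite population correction with N = 447: n = n₀ / (1 + (n₀−1)/N) = 232 / (1 + 231/447) = 232 / 1.5168 ≈ 152.96.
Rounding up, n = 153.

153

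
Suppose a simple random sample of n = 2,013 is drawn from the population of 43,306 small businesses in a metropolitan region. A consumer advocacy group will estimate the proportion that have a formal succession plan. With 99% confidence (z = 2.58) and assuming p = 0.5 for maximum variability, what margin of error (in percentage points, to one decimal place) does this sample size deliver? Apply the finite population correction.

Finite-population factor: (N−n)/(N−1) = (43306−2013)/(43306−1) = 0.9535.
SE(p̂) = √[p(1−p)/n · (N−n)/(N−1)] = √[0.2500/2013 × 0.9535] = 0.01088.
E = z × SE = 2.58 × 0.01088 = 0.02808 ≈ 2.8 percentage points.

2.8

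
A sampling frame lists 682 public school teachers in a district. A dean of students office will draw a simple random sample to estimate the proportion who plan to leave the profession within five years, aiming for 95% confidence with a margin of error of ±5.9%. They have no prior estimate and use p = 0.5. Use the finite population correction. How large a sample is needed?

197

For 95% confidence, z = 1.960.
Unadjusted: n₀ = 1.960² × 0.50 × 0.50 / 0.059² ≈ 275.90, so n₀ = 276.
Finite population correction with N = 682: n = n₀ / (1 + (n₀−1)/N) = 276 / (1 + 275/682) = 276 / 1.4032 ≈ 196.69.
Rounding up, n = 197.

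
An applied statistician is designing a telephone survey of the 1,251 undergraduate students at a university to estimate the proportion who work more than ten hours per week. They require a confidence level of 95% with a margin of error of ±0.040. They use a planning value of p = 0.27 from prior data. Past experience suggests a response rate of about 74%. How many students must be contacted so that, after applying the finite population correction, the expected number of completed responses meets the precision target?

465

For 95% confidence, z = 1.960.
Completed interviews needed (unadjusted): n₀ = 1.960² × 0.1971 / 0.040² ≈ 473.24 → 474.
FPC for N = 1,251: n = 474 / (1 + 473/1251) = 474 / 1.3781 ≈ 343.95 → 344.
At a 74% response rate, contacts needed = 344 / 0.74 ≈ 464.86 → 465.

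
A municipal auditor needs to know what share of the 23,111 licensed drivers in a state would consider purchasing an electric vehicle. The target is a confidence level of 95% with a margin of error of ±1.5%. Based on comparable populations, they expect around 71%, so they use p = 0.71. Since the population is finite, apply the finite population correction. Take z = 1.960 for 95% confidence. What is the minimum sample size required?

Unadjusted: n₀ = 1.960² × 0.71 × 0.29 / 0.015² ≈ 3515.49, so n₀ = 3516.
Finite population correction with N = 23,111: n = n₀ / (1 + (n₀−1)/N) = 3516 / (1 + 3515/23111) = 3516 / 1.1521 ≈ 3051.84.
Rounding up, n = 3052.

3052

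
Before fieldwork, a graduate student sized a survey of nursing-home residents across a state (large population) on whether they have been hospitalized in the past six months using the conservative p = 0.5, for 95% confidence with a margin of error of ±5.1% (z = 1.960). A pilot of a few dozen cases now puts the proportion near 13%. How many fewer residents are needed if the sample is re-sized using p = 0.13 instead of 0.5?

Conservative (p = 0.5): n = 1.960² × 0.25 / 0.051² ≈ 369.24 → 370.
Using p = 0.13: p(1−p) = 0.1131, so n = 1.960² × 0.1131 / 0.051² ≈ 167.05 → 168.
Reduction: 370 − 168 = 202.

202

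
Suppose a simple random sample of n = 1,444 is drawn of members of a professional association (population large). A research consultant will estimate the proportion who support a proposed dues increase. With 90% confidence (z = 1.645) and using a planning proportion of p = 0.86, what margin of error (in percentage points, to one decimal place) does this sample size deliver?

1.5

SE(p̂) = √[p(1−p)/n] = √[0.1204/1444] = 0.00913.
E = z × SE = 1.645 × 0.00913 = 0.01502, or 1.5 percentage points.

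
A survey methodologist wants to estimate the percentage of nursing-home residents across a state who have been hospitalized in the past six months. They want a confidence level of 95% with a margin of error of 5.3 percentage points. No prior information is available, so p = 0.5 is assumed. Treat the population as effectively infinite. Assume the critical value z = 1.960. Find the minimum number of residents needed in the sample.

With p = 0.5, p(1−p) = 0.25.
n = z²·p(1−p)/E² = 1.960² × 0.2500 / 0.053² = 3.8416 × 0.2500 / 0.002809 ≈ 341.90.
Rounding up gives n = 342.

342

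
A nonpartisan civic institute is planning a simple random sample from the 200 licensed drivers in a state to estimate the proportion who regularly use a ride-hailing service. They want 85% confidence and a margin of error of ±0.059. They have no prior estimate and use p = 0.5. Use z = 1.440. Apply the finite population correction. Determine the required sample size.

Unadjusted: n₀ = 1.440² × 0.50 × 0.50 / 0.059² ≈ 148.92, so n₀ = 149.
Finite population correction with N = 200: n = n₀ / (1 + (n₀−1)/N) = 149 / (1 + 148/200) = 149 / 1.7400 ≈ 85.63.
Rounding up, n = 86.

86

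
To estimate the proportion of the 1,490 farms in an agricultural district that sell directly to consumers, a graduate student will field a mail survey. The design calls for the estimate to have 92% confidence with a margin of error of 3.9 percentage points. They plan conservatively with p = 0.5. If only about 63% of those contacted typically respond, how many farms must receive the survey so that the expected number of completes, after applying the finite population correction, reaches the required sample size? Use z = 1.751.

599

Completed interviews needed (unadjusted): n₀ = 1.751² × 0.2500 / 0.039² ≈ 503.94 → 504.
FPC for N = 1,490: n = 504 / (1 + 503/1490) = 504 / 1.3376 ≈ 376.80 → 377.
At a 63% response rate, contacts needed = 377 / 0.63 ≈ 598.41 → 599.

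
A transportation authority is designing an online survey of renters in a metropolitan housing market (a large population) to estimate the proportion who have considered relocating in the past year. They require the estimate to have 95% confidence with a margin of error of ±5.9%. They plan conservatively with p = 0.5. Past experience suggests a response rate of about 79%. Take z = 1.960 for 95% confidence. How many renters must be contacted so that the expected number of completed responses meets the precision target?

Completed interviews needed: n₀ = 1.960² × 0.2500 / 0.059² ≈ 275.90 → 276.
At a 79% response rate, contacts needed = 276 / 0.79 ≈ 349.37 → 350.

350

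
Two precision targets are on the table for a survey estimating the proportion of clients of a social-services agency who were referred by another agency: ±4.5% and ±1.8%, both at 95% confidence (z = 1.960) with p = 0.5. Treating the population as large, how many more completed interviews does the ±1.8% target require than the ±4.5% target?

2490

At ±4.5%: n = 1.960² × 0.2500 / 0.045² ≈ 474.27 → 475.
At ±1.8%: n = 1.960² × 0.2500 / 0.018² ≈ 2964.20 → 2965.
Additional respondents: 2965 − 475 = 2490.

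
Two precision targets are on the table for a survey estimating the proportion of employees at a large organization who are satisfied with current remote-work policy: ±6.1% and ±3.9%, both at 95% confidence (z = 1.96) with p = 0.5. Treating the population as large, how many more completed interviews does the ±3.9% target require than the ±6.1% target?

373

At ±6.1%: n = 1.96² × 0.2500 / 0.061² ≈ 258.10 → 259.
At ±3.9%: n = 1.96² × 0.2500 / 0.039² ≈ 631.43 → 632.
Additional respondents: 632 − 259 = 373.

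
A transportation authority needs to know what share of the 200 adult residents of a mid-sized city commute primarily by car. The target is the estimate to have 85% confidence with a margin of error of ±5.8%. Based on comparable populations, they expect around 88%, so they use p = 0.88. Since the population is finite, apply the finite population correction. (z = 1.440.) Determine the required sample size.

Unadjusted: n₀ = 1.440² × 0.88 × 0.12 / 0.058² ≈ 65.09, so n₀ = 66.
Finite population correction with N = 200: n = n₀ / (1 + (n₀−1)/N) = 66 / (1 + 65/200) = 66 / 1.3250 ≈ 49.81.
Rounding up, n = 50.

50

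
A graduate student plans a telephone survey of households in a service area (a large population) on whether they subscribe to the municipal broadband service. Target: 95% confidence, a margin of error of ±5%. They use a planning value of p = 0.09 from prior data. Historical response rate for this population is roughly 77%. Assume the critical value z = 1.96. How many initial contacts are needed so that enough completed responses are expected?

Completed interviews needed: n₀ = 1.96² × 0.0819 / 0.050² ≈ 125.85 → 126.
At a 77% response rate, contacts needed = 126 / 0.77 ≈ 163.64 → 164.

164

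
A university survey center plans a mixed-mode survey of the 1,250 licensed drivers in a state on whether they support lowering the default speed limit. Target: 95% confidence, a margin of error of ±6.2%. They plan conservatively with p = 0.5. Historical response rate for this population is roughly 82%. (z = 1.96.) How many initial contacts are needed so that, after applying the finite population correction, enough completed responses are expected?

Completed interviews needed (unadjusted): n₀ = 1.96² × 0.2500 / 0.062² ≈ 249.84 → 250.
FPC for N = 1,250: n = 250 / (1 + 249/1250) = 250 / 1.1992 ≈ 208.47 → 209.
At an 82% response rate, contacts needed = 209 / 0.82 ≈ 254.88 → 255.

255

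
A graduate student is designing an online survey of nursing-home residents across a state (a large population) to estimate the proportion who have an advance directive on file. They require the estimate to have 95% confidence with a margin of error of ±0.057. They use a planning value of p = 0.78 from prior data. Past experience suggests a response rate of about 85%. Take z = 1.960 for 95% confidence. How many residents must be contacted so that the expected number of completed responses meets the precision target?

239

Completed interviews needed: n₀ = 1.960² × 0.1716 / 0.057² ≈ 202.90 → 203.
At an 85% response rate, contacts needed = 203 / 0.85 ≈ 238.82 → 239.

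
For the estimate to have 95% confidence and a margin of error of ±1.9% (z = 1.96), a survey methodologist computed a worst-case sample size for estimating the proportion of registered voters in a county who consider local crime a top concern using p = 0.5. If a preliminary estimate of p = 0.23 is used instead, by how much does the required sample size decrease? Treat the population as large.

Conservative (p = 0.5): n = 1.96² × 0.25 / 0.019² ≈ 2660.39 → 2661.
Using p = 0.23: p(1−p) = 0.1771, so n = 1.96² × 0.1771 / 0.019² ≈ 1884.62 → 1885.
Reduction: 2661 − 1885 = 776.

776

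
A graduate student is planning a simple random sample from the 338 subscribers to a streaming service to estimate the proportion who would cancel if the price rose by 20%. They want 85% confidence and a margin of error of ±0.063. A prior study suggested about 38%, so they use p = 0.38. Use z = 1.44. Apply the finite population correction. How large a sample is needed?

91

Unadjusted: n₀ = 1.44² × 0.38 × 0.62 / 0.063² ≈ 123.09, so n₀ = 124.
Finite population correction with N = 338: n = n₀ / (1 + (n₀−1)/N) = 124 / (1 + 123/338) = 124 / 1.3639 ≈ 90.92.
Rounding up, n = 91.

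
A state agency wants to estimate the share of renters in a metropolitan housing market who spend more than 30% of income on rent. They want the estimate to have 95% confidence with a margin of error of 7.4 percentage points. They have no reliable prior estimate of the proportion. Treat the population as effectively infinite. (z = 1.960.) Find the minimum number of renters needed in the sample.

With no prior estimate, use p = 0.5, giving p(1−p) = 0.25.
n = z²·p(1−p)/E² = 1.960² × 0.2500 / 0.074² = 3.8416 × 0.2500 / 0.005476 ≈ 175.38.
Rounding up gives n = 176.

176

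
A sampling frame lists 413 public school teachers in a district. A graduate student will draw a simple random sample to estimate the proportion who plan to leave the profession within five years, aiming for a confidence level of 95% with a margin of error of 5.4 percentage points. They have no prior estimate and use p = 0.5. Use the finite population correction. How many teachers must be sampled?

For 95% confidence, z = 1.960.
Unadjusted: n₀ = 1.960² × 0.50 × 0.50 / 0.054² ≈ 329.36, so n₀ = 330.
Finite population correction with N = 413: n = n₀ / (1 + (n₀−1)/N) = 330 / (1 + 329/413) = 330 / 1.7966 ≈ 183.68.
Rounding up, n = 184.

184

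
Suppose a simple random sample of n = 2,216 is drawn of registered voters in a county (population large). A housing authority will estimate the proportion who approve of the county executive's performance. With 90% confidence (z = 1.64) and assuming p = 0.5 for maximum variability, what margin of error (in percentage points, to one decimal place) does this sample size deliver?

1.7

SE(p̂) = √[p(1−p)/n] = √[0.2500/2216] = 0.01062.
E = z × SE = 1.64 × 0.01062 = 0.01742, or 1.7 percentage points.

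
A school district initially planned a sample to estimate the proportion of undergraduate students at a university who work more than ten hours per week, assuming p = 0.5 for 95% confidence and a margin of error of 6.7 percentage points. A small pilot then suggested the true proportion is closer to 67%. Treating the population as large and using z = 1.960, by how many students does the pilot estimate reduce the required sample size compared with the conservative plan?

24

Conservative (p = 0.5): n = 1.960² × 0.25 / 0.067² ≈ 213.95 → 214.
Using p = 0.67: p(1−p) = 0.2211, so n = 1.960² × 0.2211 / 0.067² ≈ 189.21 → 190.
Reduction: 214 − 190 = 24.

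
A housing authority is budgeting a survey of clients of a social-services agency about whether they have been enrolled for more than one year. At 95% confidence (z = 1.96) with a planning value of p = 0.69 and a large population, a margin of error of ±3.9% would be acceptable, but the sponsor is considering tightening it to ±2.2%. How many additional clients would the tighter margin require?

1157

At ±3.9%: n = 1.96² × 0.2139 / 0.039² ≈ 540.25 → 541.
At ±2.2%: n = 1.96² × 0.2139 / 0.022² ≈ 1697.76 → 1698.
Additional respondents: 1698 − 541 = 1157.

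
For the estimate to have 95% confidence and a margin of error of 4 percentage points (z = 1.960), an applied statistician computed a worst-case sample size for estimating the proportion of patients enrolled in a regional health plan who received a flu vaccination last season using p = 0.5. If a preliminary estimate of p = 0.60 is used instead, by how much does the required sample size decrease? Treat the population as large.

24

Conservative (p = 0.5): n = 1.960² × 0.25 / 0.040² ≈ 600.25 → 601.
Using p = 0.60: p(1−p) = 0.2400, so n = 1.960² × 0.2400 / 0.040² ≈ 576.24 → 577.
Reduction: 601 − 577 = 24.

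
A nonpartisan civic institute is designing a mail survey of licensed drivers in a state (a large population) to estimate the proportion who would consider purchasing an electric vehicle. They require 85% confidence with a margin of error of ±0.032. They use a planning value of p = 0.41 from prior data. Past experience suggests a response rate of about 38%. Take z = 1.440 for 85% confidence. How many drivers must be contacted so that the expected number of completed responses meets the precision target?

1290

Completed interviews needed: n₀ = 1.440² × 0.2419 / 0.032² ≈ 489.85 → 490.
At a 38% response rate, contacts needed = 490 / 0.38 ≈ 1289.47 → 1290.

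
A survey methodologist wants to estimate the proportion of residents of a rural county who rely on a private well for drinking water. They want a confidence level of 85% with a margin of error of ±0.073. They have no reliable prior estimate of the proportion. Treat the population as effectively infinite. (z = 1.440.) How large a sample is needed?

With no prior estimate, use p = 0.5, giving p(1−p) = 0.25.
n = z²·p(1−p)/E² = 1.440² × 0.2500 / 0.073² = 2.0736 × 0.2500 / 0.005329 ≈ 97.28.
Rounding up gives n = 98.

98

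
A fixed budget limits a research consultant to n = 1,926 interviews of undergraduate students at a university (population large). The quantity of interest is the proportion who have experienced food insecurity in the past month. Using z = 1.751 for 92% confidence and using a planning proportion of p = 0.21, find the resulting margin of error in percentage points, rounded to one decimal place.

SE(p̂) = √[p(1−p)/n] = √[0.1659/1926] = 0.00928.
E = z × SE = 1.751 × 0.00928 = 0.01625, or 1.6 percentage points.

1.6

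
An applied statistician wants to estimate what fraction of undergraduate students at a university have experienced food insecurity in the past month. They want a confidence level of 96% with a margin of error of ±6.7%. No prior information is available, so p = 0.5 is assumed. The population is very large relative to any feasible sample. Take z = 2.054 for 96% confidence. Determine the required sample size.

235

With p = 0.5, p(1−p) = 0.25.
n = z²·p(1−p)/E² = 2.054² × 0.2500 / 0.067² = 4.2189 × 0.2500 / 0.004489 ≈ 234.96.
Rounding up gives n = 235.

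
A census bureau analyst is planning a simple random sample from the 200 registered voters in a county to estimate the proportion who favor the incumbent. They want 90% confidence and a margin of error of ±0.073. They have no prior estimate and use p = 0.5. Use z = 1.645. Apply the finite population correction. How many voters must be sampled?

78

Unadjusted: n₀ = 1.645² × 0.50 × 0.50 / 0.073² ≈ 126.95, so n₀ = 127.
Finite population correction with N = 200: n = n₀ / (1 + (n₀−1)/N) = 127 / (1 + 126/200) = 127 / 1.6300 ≈ 77.91.
Rounding up, n = 78.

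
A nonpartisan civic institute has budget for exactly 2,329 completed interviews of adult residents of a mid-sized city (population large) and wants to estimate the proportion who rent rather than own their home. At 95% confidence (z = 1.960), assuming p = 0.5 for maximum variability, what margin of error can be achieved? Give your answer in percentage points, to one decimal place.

SE(p̂) = √[p(1−p)/n] = √[0.2500/2329] = 0.01036.
E = z × SE = 1.960 × 0.01036 = 0.02031, or 2.0 percentage points.

2.0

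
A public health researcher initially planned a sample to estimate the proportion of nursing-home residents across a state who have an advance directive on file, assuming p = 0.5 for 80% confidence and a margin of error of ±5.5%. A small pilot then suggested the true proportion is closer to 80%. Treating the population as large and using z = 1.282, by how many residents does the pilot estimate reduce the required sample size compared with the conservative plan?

49

Conservative (p = 0.5): n = 1.282² × 0.25 / 0.055² ≈ 135.83 → 136.
Using p = 0.80: p(1−p) = 0.1600, so n = 1.282² × 0.1600 / 0.055² ≈ 86.93 → 87.
Reduction: 136 − 87 = 49.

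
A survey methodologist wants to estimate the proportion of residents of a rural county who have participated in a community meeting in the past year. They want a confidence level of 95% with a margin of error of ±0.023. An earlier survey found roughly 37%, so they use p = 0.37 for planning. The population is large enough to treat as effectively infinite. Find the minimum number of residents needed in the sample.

1693

For 95% confidence, z = 1.960.
With p = 0.37, p(1−p) = 0.2331.
n = z²·p(1−p)/E² = 1.960² × 0.2331 / 0.023² = 3.8416 × 0.2331 / 0.000529 ≈ 1692.77.
Rounding up gives n = 1693.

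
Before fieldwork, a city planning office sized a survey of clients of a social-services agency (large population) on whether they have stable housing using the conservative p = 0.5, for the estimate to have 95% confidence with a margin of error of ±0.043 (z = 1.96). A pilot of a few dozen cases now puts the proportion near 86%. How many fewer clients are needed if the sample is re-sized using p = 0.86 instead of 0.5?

269

Conservative (p = 0.5): n = 1.96² × 0.25 / 0.043² ≈ 519.42 → 520.
Using p = 0.86: p(1−p) = 0.1204, so n = 1.96² × 0.1204 / 0.043² ≈ 250.15 → 251.
Reduction: 520 − 251 = 269.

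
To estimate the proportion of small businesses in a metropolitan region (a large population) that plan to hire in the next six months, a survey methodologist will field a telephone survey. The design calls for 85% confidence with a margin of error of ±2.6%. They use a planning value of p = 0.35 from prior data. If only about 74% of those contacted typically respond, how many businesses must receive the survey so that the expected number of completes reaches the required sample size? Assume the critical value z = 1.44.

944

Completed interviews needed: n₀ = 1.44² × 0.2275 / 0.026² ≈ 697.85 → 698.
At a 74% response rate, contacts needed = 698 / 0.74 ≈ 943.24 → 944.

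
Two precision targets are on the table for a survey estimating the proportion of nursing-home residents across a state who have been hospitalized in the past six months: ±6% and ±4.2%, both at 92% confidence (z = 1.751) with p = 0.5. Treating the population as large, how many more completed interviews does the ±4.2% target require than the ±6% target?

At ±6%: n = 1.751² × 0.2500 / 0.060² ≈ 212.92 → 213.
At ±4.2%: n = 1.751² × 0.2500 / 0.042² ≈ 434.52 → 435.
Additional respondents: 435 − 213 = 222.

222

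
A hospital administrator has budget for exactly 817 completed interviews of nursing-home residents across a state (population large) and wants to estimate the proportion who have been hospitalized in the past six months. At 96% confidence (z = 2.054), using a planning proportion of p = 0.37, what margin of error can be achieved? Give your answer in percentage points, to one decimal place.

SE(p̂) = √[p(1−p)/n] = √[0.2331/817] = 0.01689.
E = z × SE = 2.054 × 0.01689 = 0.03469, or 3.5 percentage points.

3.5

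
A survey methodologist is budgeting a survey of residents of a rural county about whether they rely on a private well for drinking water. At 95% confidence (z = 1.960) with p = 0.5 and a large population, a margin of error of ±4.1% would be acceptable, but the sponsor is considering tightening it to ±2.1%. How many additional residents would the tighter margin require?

At ±4.1%: n = 1.960² × 0.2500 / 0.041² ≈ 571.33 → 572.
At ±2.1%: n = 1.960² × 0.2500 / 0.021² ≈ 2177.78 → 2178.
Additional respondents: 2178 − 572 = 1606.

1606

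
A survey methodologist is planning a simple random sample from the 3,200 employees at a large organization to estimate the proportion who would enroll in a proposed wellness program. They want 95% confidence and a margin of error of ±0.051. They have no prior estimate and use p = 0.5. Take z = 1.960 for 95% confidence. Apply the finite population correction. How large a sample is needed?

332

Unadjusted: n₀ = 1.960² × 0.50 × 0.50 / 0.051² ≈ 369.24, so n₀ = 370.
Finite population correction with N = 3,200: n = n₀ / (1 + (n₀−1)/N) = 370 / (1 + 369/3200) = 370 / 1.1153 ≈ 331.75.
Rounding up, n = 332.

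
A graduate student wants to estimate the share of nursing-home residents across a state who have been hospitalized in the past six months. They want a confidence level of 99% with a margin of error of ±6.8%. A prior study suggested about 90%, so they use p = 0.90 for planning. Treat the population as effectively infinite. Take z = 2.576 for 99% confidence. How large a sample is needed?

130

With p = 0.90, p(1−p) = 0.0900.
n = z²·p(1−p)/E² = 2.576² × 0.0900 / 0.068² = 6.6358 × 0.0900 / 0.004624 ≈ 129.16.
Rounding up gives n = 130.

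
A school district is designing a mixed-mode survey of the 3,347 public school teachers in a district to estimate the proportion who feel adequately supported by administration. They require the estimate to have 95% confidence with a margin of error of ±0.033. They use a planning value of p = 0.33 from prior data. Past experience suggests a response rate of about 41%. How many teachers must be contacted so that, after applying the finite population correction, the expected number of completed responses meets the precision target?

For 95% confidence, z = 1.96.
Completed interviews needed (unadjusted): n₀ = 1.96² × 0.2211 / 0.033² ≈ 779.96 → 780.
FPC for N = 3,347: n = 780 / (1 + 779/3347) = 780 / 1.2327 ≈ 632.73 → 633.
At a 41% response rate, contacts needed = 633 / 0.41 ≈ 1543.90 → 1544.

1544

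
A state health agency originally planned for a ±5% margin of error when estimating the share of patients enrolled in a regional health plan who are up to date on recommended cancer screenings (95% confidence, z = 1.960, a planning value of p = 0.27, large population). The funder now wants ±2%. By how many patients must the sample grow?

At ±5%: n = 1.960² × 0.1971 / 0.050² ≈ 302.87 → 303.
At ±2%: n = 1.960² × 0.1971 / 0.020² ≈ 1892.95 → 1893.
Additional respondents: 1893 − 303 = 1590.

1590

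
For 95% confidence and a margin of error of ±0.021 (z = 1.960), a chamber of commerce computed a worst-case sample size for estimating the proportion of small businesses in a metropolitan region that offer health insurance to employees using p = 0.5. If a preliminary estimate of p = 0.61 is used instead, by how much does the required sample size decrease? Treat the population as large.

Conservative (p = 0.5): n = 1.960² × 0.25 / 0.021² ≈ 2177.78 → 2178.
Using p = 0.61: p(1−p) = 0.2379, so n = 1.960² × 0.2379 / 0.021² ≈ 2072.37 → 2073.
Reduction: 2178 − 2073 = 105.

105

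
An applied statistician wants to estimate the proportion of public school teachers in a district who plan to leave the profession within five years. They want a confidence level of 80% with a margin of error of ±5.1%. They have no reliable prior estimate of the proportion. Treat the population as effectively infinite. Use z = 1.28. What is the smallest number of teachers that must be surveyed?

158

With no prior estimate, use p = 0.5, giving p(1−p) = 0.25.
n = z²·p(1−p)/E² = 1.28² × 0.2500 / 0.051² = 1.6384 × 0.2500 / 0.002601 ≈ 157.48.
Rounding up gives n = 158.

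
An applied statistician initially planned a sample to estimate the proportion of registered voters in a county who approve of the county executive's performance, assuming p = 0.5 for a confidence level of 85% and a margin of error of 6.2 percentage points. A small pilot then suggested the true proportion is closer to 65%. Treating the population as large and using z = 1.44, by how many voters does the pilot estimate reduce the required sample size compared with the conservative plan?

12

Conservative (p = 0.5): n = 1.44² × 0.25 / 0.062² ≈ 134.86 → 135.
Using p = 0.65: p(1−p) = 0.2275, so n = 1.44² × 0.2275 / 0.062² ≈ 122.72 → 123.
Reduction: 135 − 123 = 12.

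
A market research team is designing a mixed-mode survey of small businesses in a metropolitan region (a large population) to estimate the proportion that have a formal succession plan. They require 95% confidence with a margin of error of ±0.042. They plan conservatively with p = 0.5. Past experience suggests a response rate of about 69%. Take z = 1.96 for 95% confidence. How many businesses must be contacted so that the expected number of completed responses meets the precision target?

790

Completed interviews needed: n₀ = 1.96² × 0.2500 / 0.042² ≈ 544.44 → 545.
At a 69% response rate, contacts needed = 545 / 0.69 ≈ 789.86 → 790.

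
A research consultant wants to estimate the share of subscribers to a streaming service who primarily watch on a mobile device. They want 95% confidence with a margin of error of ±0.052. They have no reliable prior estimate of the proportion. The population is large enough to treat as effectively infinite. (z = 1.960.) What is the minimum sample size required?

With no prior estimate, use p = 0.5, giving p(1−p) = 0.25.
n = z²·p(1−p)/E² = 1.960² × 0.2500 / 0.052² = 3.8416 × 0.2500 / 0.002704 ≈ 355.18.
Rounding up gives n = 356.

356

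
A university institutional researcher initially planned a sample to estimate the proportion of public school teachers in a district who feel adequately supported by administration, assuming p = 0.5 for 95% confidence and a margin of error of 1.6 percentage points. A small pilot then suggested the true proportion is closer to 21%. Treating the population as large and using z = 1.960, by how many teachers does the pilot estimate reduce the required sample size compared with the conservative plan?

1262

Conservative (p = 0.5): n = 1.960² × 0.25 / 0.016² ≈ 3751.56 → 3752.
Using p = 0.21: p(1−p) = 0.1659, so n = 1.960² × 0.1659 / 0.016² ≈ 2489.54 → 2490.
Reduction: 3752 − 2490 = 1262.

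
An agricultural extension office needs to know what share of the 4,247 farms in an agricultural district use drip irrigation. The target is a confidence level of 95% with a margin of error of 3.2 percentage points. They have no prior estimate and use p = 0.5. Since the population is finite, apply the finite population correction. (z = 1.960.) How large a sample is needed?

769

Unadjusted: n₀ = 1.960² × 0.50 × 0.50 / 0.032² ≈ 937.89, so n₀ = 938.
Finite population correction with N = 4,247: n = n₀ / (1 + (n₀−1)/N) = 938 / (1 + 937/4247) = 938 / 1.2206 ≈ 768.46.
Rounding up, n = 769.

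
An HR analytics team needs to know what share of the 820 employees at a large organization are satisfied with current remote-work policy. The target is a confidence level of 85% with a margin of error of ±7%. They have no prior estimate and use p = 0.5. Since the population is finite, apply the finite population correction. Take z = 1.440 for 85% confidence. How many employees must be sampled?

Unadjusted: n₀ = 1.440² × 0.50 × 0.50 / 0.070² ≈ 105.80, so n₀ = 106.
Finite population correction with N = 820: n = n₀ / (1 + (n₀−1)/N) = 106 / (1 + 105/820) = 106 / 1.1280 ≈ 93.97.
Rounding up, n = 94.

94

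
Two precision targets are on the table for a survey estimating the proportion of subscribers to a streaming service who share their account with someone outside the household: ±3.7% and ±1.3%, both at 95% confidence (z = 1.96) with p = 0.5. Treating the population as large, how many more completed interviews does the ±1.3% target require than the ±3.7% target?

4981

At ±3.7%: n = 1.96² × 0.2500 / 0.037² ≈ 701.53 → 702.
At ±1.3%: n = 1.96² × 0.2500 / 0.013² ≈ 5682.84 → 5683.
Additional respondents: 5683 − 702 = 4981.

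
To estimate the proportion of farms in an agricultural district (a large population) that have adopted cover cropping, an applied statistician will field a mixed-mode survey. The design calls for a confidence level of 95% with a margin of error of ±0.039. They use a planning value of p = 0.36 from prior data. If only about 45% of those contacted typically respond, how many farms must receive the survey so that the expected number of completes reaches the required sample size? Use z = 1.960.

1294

Completed interviews needed: n₀ = 1.960² × 0.2304 / 0.039² ≈ 581.92 → 582.
At a 45% response rate, contacts needed = 582 / 0.45 ≈ 1293.33 → 1294.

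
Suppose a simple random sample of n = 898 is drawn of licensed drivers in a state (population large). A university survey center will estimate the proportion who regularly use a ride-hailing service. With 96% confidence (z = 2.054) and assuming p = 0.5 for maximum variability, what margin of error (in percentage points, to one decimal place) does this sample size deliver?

SE(p̂) = √[p(1−p)/n] = √[0.2500/898] = 0.01669.
E = z × SE = 2.054 × 0.01669 = 0.03427, or 3.4 percentage points.

3.4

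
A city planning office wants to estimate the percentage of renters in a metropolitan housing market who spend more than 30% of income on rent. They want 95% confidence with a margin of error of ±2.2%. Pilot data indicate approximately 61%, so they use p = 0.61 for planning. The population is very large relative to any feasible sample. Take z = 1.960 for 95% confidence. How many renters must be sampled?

With p = 0.61, p(1−p) = 0.2379.
n = z²·p(1−p)/E² = 1.960² × 0.2379 / 0.022² = 3.8416 × 0.2379 / 0.000484 ≈ 1888.26.
Rounding up gives n = 1889.

1889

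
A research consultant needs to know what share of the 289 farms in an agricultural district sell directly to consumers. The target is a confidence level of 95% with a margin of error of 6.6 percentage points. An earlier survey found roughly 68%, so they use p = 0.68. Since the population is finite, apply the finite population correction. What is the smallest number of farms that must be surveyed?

For 95% confidence, z = 1.96.
Unadjusted: n₀ = 1.96² × 0.68 × 0.32 / 0.066² ≈ 191.90, so n₀ = 192.
Finite population correction with N = 289: n = n₀ / (1 + (n₀−1)/N) = 192 / (1 + 191/289) = 192 / 1.6609 ≈ 115.60.
Rounding up, n = 116.

116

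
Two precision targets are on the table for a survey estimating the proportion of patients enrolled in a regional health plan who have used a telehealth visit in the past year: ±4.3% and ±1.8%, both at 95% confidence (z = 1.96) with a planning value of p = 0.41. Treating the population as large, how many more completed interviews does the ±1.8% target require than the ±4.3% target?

2366

At ±4.3%: n = 1.96² × 0.2419 / 0.043² ≈ 502.59 → 503.
At ±1.8%: n = 1.96² × 0.2419 / 0.018² ≈ 2868.16 → 2869.
Additional respondents: 2869 − 503 = 2366.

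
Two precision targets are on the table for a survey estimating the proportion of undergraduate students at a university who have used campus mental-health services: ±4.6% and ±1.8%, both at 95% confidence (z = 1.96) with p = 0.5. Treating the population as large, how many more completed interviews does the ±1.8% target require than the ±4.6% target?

2511

At ±4.6%: n = 1.96² × 0.2500 / 0.046² ≈ 453.88 → 454.
At ±1.8%: n = 1.96² × 0.2500 / 0.018² ≈ 2964.20 → 2965.
Additional respondents: 2965 − 454 = 2511.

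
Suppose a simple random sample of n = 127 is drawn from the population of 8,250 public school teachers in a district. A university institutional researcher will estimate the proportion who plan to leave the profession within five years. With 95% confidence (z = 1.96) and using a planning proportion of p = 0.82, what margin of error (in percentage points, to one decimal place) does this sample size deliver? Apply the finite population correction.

Finite-population factor: (N−n)/(N−1) = (8250−127)/(8250−1) = 0.9847.
SE(p̂) = √[p(1−p)/n · (N−n)/(N−1)] = √[0.1476/127 × 0.9847] = 0.03383.
E = z × SE = 1.96 × 0.03383 = 0.06631 ≈ 6.6 percentage points.

6.6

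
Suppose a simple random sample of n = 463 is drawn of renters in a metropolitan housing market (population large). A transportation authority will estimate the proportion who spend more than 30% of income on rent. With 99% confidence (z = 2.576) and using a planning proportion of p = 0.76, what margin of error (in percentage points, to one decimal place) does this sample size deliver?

SE(p̂) = √[p(1−p)/n] = √[0.1824/463] = 0.01985.
E = z × SE = 2.576 × 0.01985 = 0.05113, or 5.1 percentage points.

5.1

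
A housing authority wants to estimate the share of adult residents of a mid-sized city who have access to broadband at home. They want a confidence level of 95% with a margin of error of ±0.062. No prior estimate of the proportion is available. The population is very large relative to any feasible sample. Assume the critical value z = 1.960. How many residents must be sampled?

With no prior estimate, use p = 0.5, giving p(1−p) = 0.25.
n = z²·p(1−p)/E² = 1.960² × 0.2500 / 0.062² = 3.8416 × 0.2500 / 0.003844 ≈ 249.84.
Rounding up gives n = 250.

250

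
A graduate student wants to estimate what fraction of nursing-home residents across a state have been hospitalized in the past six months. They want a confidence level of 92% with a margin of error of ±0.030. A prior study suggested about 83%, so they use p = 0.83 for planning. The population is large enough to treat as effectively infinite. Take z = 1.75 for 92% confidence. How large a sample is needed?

With p = 0.83, p(1−p) = 0.1411.
n = z²·p(1−p)/E² = 1.75² × 0.1411 / 0.030² = 3.0625 × 0.1411 / 0.000900 ≈ 480.13.
Rounding up gives n = 481.

481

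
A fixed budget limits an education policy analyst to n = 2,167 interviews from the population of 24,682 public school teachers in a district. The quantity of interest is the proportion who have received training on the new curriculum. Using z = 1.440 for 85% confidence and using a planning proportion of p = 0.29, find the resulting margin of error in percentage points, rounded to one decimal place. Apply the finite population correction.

1.3

Finite-population factor: (N−n)/(N−1) = (24682−2167)/(24682−1) = 0.9122.
SE(p̂) = √[p(1−p)/n · (N−n)/(N−1)] = √[0.2059/2167 × 0.9122] = 0.00931.
E = z × SE = 1.440 × 0.00931 = 0.01341 ≈ 1.3 percentage points.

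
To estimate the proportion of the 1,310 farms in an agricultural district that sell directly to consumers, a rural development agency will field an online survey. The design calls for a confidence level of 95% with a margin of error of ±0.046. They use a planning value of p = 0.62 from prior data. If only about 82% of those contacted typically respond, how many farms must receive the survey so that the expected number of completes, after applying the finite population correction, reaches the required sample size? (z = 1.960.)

Completed interviews needed (unadjusted): n₀ = 1.960² × 0.2356 / 0.046² ≈ 427.73 → 428.
FPC for N = 1,310: n = 428 / (1 + 427/1310) = 428 / 1.3260 ≈ 322.79 → 323.
At an 82% response rate, contacts needed = 323 / 0.82 ≈ 393.90 → 394.

394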